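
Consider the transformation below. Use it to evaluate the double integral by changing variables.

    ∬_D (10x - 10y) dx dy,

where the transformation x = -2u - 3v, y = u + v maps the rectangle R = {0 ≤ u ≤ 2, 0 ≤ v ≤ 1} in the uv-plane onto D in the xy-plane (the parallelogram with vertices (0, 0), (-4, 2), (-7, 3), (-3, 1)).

Compute the Jacobian determinant of (x, y) with respect to (u, v):

    ∂(x,y)/∂(u,v) = | -2  -3 | = (-2)(1) - (-3)(1) = 1.
                   | 1  1 |

Its absolute value is |J| = 1 (the area scaling factor).

Substituting x = -2u - 3v, y = u + v into the integrand,

    10x - 10y → -30u - 40v,

so the integral becomes

    ∬_R (-30u - 40v) · |J| du dv = ∫_0^2 ∫_0^1 (-30u - 40v) dv du.

Inner (v): -30u - 20.
Outer (u): -100.

Therefore ∬_D (10x - 10y) dx dy = -100.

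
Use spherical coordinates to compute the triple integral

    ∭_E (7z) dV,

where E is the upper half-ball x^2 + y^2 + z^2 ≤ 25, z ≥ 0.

In spherical coordinates, x = ρ sin(φ) cos(θ), y = ρ sin(φ) sin(θ), z = ρ cos(φ), and dV = ρ^2 sin(φ) dρ dφ dθ.

The integrand becomes 7ρ cos(φ), so

    ∭_E (7z) dV = ∫_{0}^{2π} ∫_{0}^{π/2} ∫_{0}^{5} (7ρ cos(φ)) · ρ^2 sin(φ) dρ dφ dθ.

Inner (ρ): 4375sin(2φ)/8.
Middle (φ): 4375/8.
Outer (θ): 4375π/4.

Therefore the triple integral equals 4375π/4.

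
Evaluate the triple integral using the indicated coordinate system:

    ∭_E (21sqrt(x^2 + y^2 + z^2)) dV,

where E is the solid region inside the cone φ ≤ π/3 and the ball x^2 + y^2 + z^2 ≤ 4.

In spherical coordinates, x = ρ sin(φ) cos(θ), y = ρ sin(φ) sin(θ), z = ρ cos(φ), and dV = ρ^2 sin(φ) dρ dφ dθ.

The integrand becomes 21ρ, so

    ∭_E (21sqrt(x^2 + y^2 + z^2)) dV = ∫_{0}^{2π} ∫_{0}^{π/3} ∫_{0}^{2} (21ρ) · ρ^2 sin(φ) dρ dφ dθ.

Inner (ρ): 84sin(φ).
Middle (φ): 42.
Outer (θ): 84π.

Therefore the triple integral equals 84π.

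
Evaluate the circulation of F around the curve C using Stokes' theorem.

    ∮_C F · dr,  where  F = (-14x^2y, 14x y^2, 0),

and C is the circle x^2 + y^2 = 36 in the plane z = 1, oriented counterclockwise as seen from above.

Let S be the flat disk x^2 + y^2 ≤ 36 in the plane z = 1, with upward unit normal n̂ = ẑ. By Stokes' theorem,

    ∮_C F · dr = ∬_S (∇ × F) · n̂ dS = ∬_D (curl F)_z dA,

where D is the disk x^2 + y^2 ≤ 36.

Compute the curl of F = (-14x^2y, 14x y^2, 0):
    (∇ × F)_x = ∂F_z/∂y - ∂F_y/∂z = 0,
    (∇ × F)_y = ∂F_x/∂z - ∂F_z/∂x = 0,
    (∇ × F)_z = ∂F_y/∂x - ∂F_x/∂y = 14x^2 + 14y^2.

On z = 1, (curl F)_z = 14x^2 + 14y^2.

Convert to polar (x = r cos θ, y = r sin θ, dA = r dr dθ); the integrand becomes 14r^2, so

    ∬_D (curl F)_z dA = ∫_0^{2π} ∫_0^{6} (14r^2) · r dr dθ.

Inner (r from 0 to 6): 4536.
Outer (θ from 0 to 2π): 9072π.

Therefore ∮_C F · dr = 9072π.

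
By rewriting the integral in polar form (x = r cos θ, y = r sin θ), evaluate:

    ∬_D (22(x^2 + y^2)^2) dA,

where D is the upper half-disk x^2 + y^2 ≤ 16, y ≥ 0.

The region D is 0 ≤ r ≤ 4, 0 ≤ θ ≤ π in polar coordinates, where x = r cos(θ), y = r sin(θ), and dA = r dr dθ.

Under the substitution, the integrand becomes 22r^4, so

    ∬_D (22(x^2 + y^2)^2) dA = ∫_{0}^{π} ∫_{0}^{4} (22r^4) · r dr dθ.

Inner integral (in r): ∫_{0}^{4} (22r^4) · r dr = 45056/3.

Outer integral (in θ): ∫_{0}^{π} (45056/3) dθ = 45056π/3.

Therefore ∬_D (22(x^2 + y^2)^2) dA = 45056π/3.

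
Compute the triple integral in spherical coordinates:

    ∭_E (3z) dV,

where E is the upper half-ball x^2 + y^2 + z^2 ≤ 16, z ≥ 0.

In spherical coordinates, x = ρ sin(φ) cos(θ), y = ρ sin(φ) sin(θ), z = ρ cos(φ), and dV = ρ^2 sin(φ) dρ dφ dθ.

The integrand becomes 3ρ cos(φ), so

    ∭_E (3z) dV = ∫_{0}^{2π} ∫_{0}^{π/2} ∫_{0}^{4} (3ρ cos(φ)) · ρ^2 sin(φ) dρ dφ dθ.

Inner (ρ): 96sin(2φ).
Middle (φ): 96.
Outer (θ): 192π.

Therefore the triple integral equals 192π.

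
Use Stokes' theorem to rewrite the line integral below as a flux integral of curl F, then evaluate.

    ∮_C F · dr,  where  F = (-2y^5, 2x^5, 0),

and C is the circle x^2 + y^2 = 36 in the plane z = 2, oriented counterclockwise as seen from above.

Let S be the flat disk x^2 + y^2 ≤ 36 in the plane z = 2, with upward unit normal n̂ = ẑ. By Stokes' theorem,

    ∮_C F · dr = ∬_S (∇ × F) · n̂ dS = ∬_D (curl F)_z dA,

where D is the disk x^2 + y^2 ≤ 36.

Compute the curl of F = (-2y^5, 2x^5, 0):
    (∇ × F)_x = ∂F_z/∂y - ∂F_y/∂z = 0,
    (∇ × F)_y = ∂F_x/∂z - ∂F_z/∂x = 0,
    (∇ × F)_z = ∂F_y/∂x - ∂F_x/∂y = 10x^4 + 10y^4.

On z = 2, (curl F)_z = 10x^4 + 10y^4.

Convert to polar (x = r cos θ, y = r sin θ, dA = r dr dθ); the integrand becomes 10r^4(sin(θ)^4 + cos(θ)^4), so

    ∬_D (curl F)_z dA = ∫_0^{2π} ∫_0^{6} (10r^4(sin(θ)^4 + cos(θ)^4)) · r dr dθ.

Inner (r from 0 to 6): 77760sin(θ)^4 + 77760cos(θ)^4.
Outer (θ from 0 to 2π): 116640π.

Therefore ∮_C F · dr = 116640π.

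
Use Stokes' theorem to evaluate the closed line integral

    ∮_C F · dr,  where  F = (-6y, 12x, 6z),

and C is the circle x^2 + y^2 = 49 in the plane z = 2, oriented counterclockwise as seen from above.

Let S be the flat disk x^2 + y^2 ≤ 49 in the plane z = 2, with upward unit normal n̂ = ẑ. By Stokes' theorem,

    ∮_C F · dr = ∬_S (∇ × F) · n̂ dS = ∬_D (curl F)_z dA,

where D is the disk x^2 + y^2 ≤ 49.

Compute the curl of F = (-6y, 12x, 6z):
    (∇ × F)_x = ∂F_z/∂y - ∂F_y/∂z = 0,
    (∇ × F)_y = ∂F_x/∂z - ∂F_z/∂x = 0,
    (∇ × F)_z = ∂F_y/∂x - ∂F_x/∂y = 18.

On z = 2, (curl F)_z = 18.

Convert to polar (x = r cos θ, y = r sin θ, dA = r dr dθ); the integrand becomes 18, so

    ∬_D (curl F)_z dA = ∫_0^{2π} ∫_0^{7} (18) · r dr dθ.

Inner (r from 0 to 7): 441.
Outer (θ from 0 to 2π): 882π.

Therefore ∮_C F · dr = 882π.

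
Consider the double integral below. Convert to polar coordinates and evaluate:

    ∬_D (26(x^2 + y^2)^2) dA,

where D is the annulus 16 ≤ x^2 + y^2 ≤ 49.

The region D is 4 ≤ r ≤ 7, 0 ≤ θ ≤ 2π in polar coordinates, where x = r cos(θ), y = r sin(θ), and dA = r dr dθ.

Under the substitution, the integrand becomes 26r^4, so

    ∬_D (26(x^2 + y^2)^2) dA = ∫_{0}^{2π} ∫_{4}^{7} (26r^4) · r dr dθ.

Inner integral (in r): ∫_{4}^{7} (26r^4) · r dr = 492063.

Outer integral (in θ): ∫_{0}^{2π} (492063) dθ = 984126π.

Therefore ∬_D (26(x^2 + y^2)^2) dA = 984126π.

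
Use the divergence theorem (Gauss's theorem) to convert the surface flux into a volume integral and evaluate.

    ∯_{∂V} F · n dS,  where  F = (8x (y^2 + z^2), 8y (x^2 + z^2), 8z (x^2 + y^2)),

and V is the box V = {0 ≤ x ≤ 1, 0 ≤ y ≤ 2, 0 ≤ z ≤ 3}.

By the divergence theorem,

    ∯_{∂V} F · n dS = ∭_V (∇ · F) dV.

Compute the divergence:
    ∇ · F = ∂F_x/∂x + ∂F_y/∂y + ∂F_z/∂z = 8y^2 + 8z^2 + 8x^2 + 8z^2 + 8x^2 + 8y^2 = 16x^2 + 16y^2 + 16z^2.

V is a rectangular box, so dV = dx dy dz with 0 ≤ x ≤ 1, 0 ≤ y ≤ 2, 0 ≤ z ≤ 3.

Integrate (16x^2 + 16y^2 + 16z^2) over V as an iterated integral:

    ∭_V (∇·F) dV = ∫_0^{1} ∫_0^{2} ∫_0^{3} (16x^2 + 16y^2 + 16z^2) dz dy dx.

Inner (z from 0 to 3): 48x^2 + 48y^2 + 144.
Middle (y from 0 to 2): 96x^2 + 416.
Outer (x from 0 to 1): 448.

Therefore ∯_{∂V} F · n dS = 448.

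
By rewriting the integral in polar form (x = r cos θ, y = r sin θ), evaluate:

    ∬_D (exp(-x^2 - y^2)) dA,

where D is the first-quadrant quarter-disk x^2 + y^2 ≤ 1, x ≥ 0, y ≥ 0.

The region D is 0 ≤ r ≤ 1, 0 ≤ θ ≤ π/2 in polar coordinates, where x = r cos(θ), y = r sin(θ), and dA = r dr dθ.

Under the substitution, the integrand becomes exp(-r^2), so

    ∬_D (exp(-x^2 - y^2)) dA = ∫_{0}^{π/2} ∫_{0}^{1} (exp(-r^2)) · r dr dθ.

Inner integral (in r): ∫_{0}^{1} (exp(-r^2)) · r dr = -(1 - e)exp(-1)/2.

Outer integral (in θ): ∫_{0}^{π/2} (-(1 - e)exp(-1)/2) dθ = -π exp(-1)/4 + π/4.

Therefore ∬_D (exp(-x^2 - y^2)) dA = -π exp(-1)/4 + π/4.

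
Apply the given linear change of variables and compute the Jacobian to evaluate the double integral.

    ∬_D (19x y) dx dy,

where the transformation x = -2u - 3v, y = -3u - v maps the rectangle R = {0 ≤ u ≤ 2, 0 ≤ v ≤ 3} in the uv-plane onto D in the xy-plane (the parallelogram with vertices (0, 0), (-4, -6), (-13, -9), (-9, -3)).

Compute the Jacobian determinant of (x, y) with respect to (u, v):

    ∂(x,y)/∂(u,v) = | -2  -3 | = (-2)(-1) - (-3)(-3) = -7.
                   | -3  -1 |

Its absolute value is |J| = 7 (the area scaling factor).

Substituting x = -2u - 3v, y = -3u - v into the integrand,

    19x y → 114u^2 + 209u v + 57v^2,

so the integral becomes

    ∬_R (114u^2 + 209u v + 57v^2) · |J| du dv = ∫_0^2 ∫_0^3 (798u^2 + 1463u v + 399v^2) dv du.

Inner (v): 2394u^2 + 13167u/2 + 3591.
Outer (u): 26733.

Therefore ∬_D (19x y) dx dy = 26733.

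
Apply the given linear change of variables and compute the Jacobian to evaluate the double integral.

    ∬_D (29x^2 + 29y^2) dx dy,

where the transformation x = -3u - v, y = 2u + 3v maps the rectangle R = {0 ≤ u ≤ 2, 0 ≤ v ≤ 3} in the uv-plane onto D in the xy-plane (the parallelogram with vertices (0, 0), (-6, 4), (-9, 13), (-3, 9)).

Compute the Jacobian determinant of (x, y) with respect to (u, v):

    ∂(x,y)/∂(u,v) = | -3  -1 | = (-3)(3) - (-1)(2) = -7.
                   | 2  3 |

Its absolute value is |J| = 7 (the area scaling factor).

Substituting x = -3u - v, y = 2u + 3v into the integrand,

    29x^2 + 29y^2 → 377u^2 + 522u v + 290v^2,

so the integral becomes

    ∬_R (377u^2 + 522u v + 290v^2) · |J| du dv = ∫_0^2 ∫_0^3 (2639u^2 + 3654u v + 2030v^2) dv du.

Inner (v): 7917u^2 + 16443u + 18270.
Outer (u): 90538.

Therefore ∬_D (29x^2 + 29y^2) dx dy = 90538.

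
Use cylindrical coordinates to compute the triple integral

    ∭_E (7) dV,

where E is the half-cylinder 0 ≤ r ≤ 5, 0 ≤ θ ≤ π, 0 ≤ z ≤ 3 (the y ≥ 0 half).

In cylindrical coordinates, x = r cos(θ), y = r sin(θ), z = z, and dV = r dr dθ dz.

The integrand becomes 7, so

    ∭_E (7) dV = ∫_{0}^{π} ∫_{0}^{5} ∫_{0}^{3} (7) · r dz dr dθ.

Inner (z): 21r.
Middle (r from 0 to 5): 525/2.
Outer (θ): 525π/2.

Therefore the triple integral equals 525π/2.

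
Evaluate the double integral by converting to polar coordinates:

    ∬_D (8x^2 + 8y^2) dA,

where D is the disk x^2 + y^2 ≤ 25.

The region D is 0 ≤ r ≤ 5, 0 ≤ θ ≤ 2π in polar coordinates, where x = r cos(θ), y = r sin(θ), and dA = r dr dθ.

Under the substitution, the integrand becomes 8r^2, so

    ∬_D (8x^2 + 8y^2) dA = ∫_{0}^{2π} ∫_{0}^{5} (8r^2) · r dr dθ.

Inner integral (in r): ∫_{0}^{5} (8r^2) · r dr = 1250.

Outer integral (in θ): ∫_{0}^{2π} (1250) dθ = 2500π.

Therefore ∬_D (8x^2 + 8y^2) dA = 2500π.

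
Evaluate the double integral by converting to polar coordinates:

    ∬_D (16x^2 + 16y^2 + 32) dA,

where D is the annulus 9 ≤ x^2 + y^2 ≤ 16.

The region D is 3 ≤ r ≤ 4, 0 ≤ θ ≤ 2π in polar coordinates, where x = r cos(θ), y = r sin(θ), and dA = r dr dθ.

Under the substitution, the integrand becomes 16r^2 + 32, so

    ∬_D (16x^2 + 16y^2 + 32) dA = ∫_{0}^{2π} ∫_{3}^{4} (16r^2 + 32) · r dr dθ.

Inner integral (in r): ∫_{3}^{4} (16r^2 + 32) · r dr = 812.

Outer integral (in θ): ∫_{0}^{2π} (812) dθ = 1624π.

Therefore ∬_D (16x^2 + 16y^2 + 32) dA = 1624π.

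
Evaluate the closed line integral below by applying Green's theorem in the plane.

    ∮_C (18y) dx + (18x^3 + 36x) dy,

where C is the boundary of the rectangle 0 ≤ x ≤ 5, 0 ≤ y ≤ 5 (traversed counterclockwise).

Green's theorem converts the closed line integral into a double integral over the enclosed region D:

    ∮_C P dx + Q dy = ∬_D (∂Q/∂x - ∂P/∂y) dA.

Here P = 18y, Q = 18x^3 + 36x, so

    ∂Q/∂x = 54x^2 + 36,    ∂P/∂y = 18,
    ∂Q/∂x - ∂P/∂y = 54x^2 + 18.

D is the region 0 ≤ x ≤ 5, 0 ≤ y ≤ 5. Evaluating the double integral:

    ∬_D (54x^2 + 18) dA = ∫_0^{5} ∫_0^{5} (54x^2 + 18) dy dx.

Inner (y from 0 to 5): 270x^2 + 90.
Outer (x from 0 to 5): 11700.

Therefore ∮_C P dx + Q dy = 11700.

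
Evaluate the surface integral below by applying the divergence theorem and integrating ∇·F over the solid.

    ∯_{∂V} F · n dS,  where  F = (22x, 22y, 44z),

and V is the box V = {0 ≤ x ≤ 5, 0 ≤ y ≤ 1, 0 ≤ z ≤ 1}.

By the divergence theorem,

    ∯_{∂V} F · n dS = ∭_V (∇ · F) dV.

Compute the divergence:
    ∇ · F = ∂F_x/∂x + ∂F_y/∂y + ∂F_z/∂z = 22 + 22 + 44 = 88.

V is a rectangular box, so dV = dx dy dz with 0 ≤ x ≤ 5, 0 ≤ y ≤ 1, 0 ≤ z ≤ 1.

Integrate (88) over V as an iterated integral:

    ∭_V (∇·F) dV = ∫_0^{5} ∫_0^{1} ∫_0^{1} (88) dz dy dx.

Inner (z from 0 to 1): 88.
Middle (y from 0 to 1): 88.
Outer (x from 0 to 5): 440.

Therefore ∯_{∂V} F · n dS = 440.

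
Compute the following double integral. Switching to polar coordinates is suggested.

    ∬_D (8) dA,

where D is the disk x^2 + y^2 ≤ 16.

The region D is 0 ≤ r ≤ 4, 0 ≤ θ ≤ 2π in polar coordinates, where x = r cos(θ), y = r sin(θ), and dA = r dr dθ.

Under the substitution, the integrand becomes 8, so

    ∬_D (8) dA = ∫_{0}^{2π} ∫_{0}^{4} (8) · r dr dθ.

Inner integral (in r): ∫_{0}^{4} (8) · r dr = 64.

Outer integral (in θ): ∫_{0}^{2π} (64) dθ = 128π.

Therefore ∬_D (8) dA = 128π.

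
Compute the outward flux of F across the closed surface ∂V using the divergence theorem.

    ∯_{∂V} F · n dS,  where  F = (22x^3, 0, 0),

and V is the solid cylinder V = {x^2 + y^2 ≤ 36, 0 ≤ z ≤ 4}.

By the divergence theorem,

    ∯_{∂V} F · n dS = ∭_V (∇ · F) dV.

Compute the divergence:
    ∇ · F = ∂F_x/∂x + ∂F_y/∂y + ∂F_z/∂z = 66x^2 + 0 + 0 = 66x^2.

In cylindrical coordinates, x = r cos(θ), y = r sin(θ), z = z, dV = r dr dθ dz, with 0 ≤ r ≤ 6, 0 ≤ θ ≤ 2π, 0 ≤ z ≤ 4.

The integrand, after substitution and multiplying by the volume element, becomes (66r^2cos(θ)^2) · r, so

    ∭_V (∇·F) dV = ∫_0^{2π} ∫_0^{6} ∫_0^{4} (66r^2cos(θ)^2) · r dz dr dθ.

Inner (z from 0 to 4): 264r^3cos(θ)^2.
Middle (r from 0 to 6): 85536cos(θ)^2.
Outer (θ from 0 to 2π): 85536π.

Therefore ∯_{∂V} F · n dS = 85536π.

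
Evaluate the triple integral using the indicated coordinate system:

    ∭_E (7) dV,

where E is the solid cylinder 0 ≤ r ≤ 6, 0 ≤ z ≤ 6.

In cylindrical coordinates, x = r cos(θ), y = r sin(θ), z = z, and dV = r dr dθ dz.

The integrand becomes 7, so

    ∭_E (7) dV = ∫_{0}^{2π} ∫_{0}^{6} ∫_{0}^{6} (7) · r dz dr dθ.

Inner (z): 42r.
Middle (r from 0 to 6): 756.
Outer (θ): 1512π.

Therefore the triple integral equals 1512π.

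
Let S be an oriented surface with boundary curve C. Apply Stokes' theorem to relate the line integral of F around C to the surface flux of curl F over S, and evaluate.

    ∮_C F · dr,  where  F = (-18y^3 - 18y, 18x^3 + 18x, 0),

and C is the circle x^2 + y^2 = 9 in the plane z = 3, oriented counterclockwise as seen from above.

Let S be the flat disk x^2 + y^2 ≤ 9 in the plane z = 3, with upward unit normal n̂ = ẑ. By Stokes' theorem,

    ∮_C F · dr = ∬_S (∇ × F) · n̂ dS = ∬_D (curl F)_z dA,

where D is the disk x^2 + y^2 ≤ 9.

Compute the curl of F = (-18y^3 - 18y, 18x^3 + 18x, 0):
    (∇ × F)_x = ∂F_z/∂y - ∂F_y/∂z = 0,
    (∇ × F)_y = ∂F_x/∂z - ∂F_z/∂x = 0,
    (∇ × F)_z = ∂F_y/∂x - ∂F_x/∂y = 54x^2 + 54y^2 + 36.

On z = 3, (curl F)_z = 54x^2 + 54y^2 + 36.

Convert to polar (x = r cos θ, y = r sin θ, dA = r dr dθ); the integrand becomes 54r^2 + 36, so

    ∬_D (curl F)_z dA = ∫_0^{2π} ∫_0^{3} (54r^2 + 36) · r dr dθ.

Inner (r from 0 to 3): 2511/2.
Outer (θ from 0 to 2π): 2511π.

Therefore ∮_C F · dr = 2511π.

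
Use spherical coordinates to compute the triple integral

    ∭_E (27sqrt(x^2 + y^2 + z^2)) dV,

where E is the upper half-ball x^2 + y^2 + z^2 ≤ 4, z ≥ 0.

In spherical coordinates, x = ρ sin(φ) cos(θ), y = ρ sin(φ) sin(θ), z = ρ cos(φ), and dV = ρ^2 sin(φ) dρ dφ dθ.

The integrand becomes 27ρ, so

    ∭_E (27sqrt(x^2 + y^2 + z^2)) dV = ∫_{0}^{2π} ∫_{0}^{π/2} ∫_{0}^{2} (27ρ) · ρ^2 sin(φ) dρ dφ dθ.

Inner (ρ): 108sin(φ).
Middle (φ): 108.
Outer (θ): 216π.

Therefore the triple integral equals 216π.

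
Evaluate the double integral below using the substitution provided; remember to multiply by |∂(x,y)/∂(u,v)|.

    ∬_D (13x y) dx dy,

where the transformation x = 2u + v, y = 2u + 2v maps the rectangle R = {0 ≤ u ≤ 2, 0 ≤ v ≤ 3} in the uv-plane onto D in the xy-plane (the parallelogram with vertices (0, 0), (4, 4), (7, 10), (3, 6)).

Compute the Jacobian determinant of (x, y) with respect to (u, v):

    ∂(x,y)/∂(u,v) = | 2  1 | = (2)(2) - (1)(2) = 2.
                   | 2  2 |

Its absolute value is |J| = 2 (the area scaling factor).

Substituting x = 2u + v, y = 2u + 2v into the integrand,

    13x y → 52u^2 + 78u v + 26v^2,

so the integral becomes

    ∬_R (52u^2 + 78u v + 26v^2) · |J| du dv = ∫_0^2 ∫_0^3 (104u^2 + 156u v + 52v^2) dv du.

Inner (v): 312u^2 + 702u + 468.
Outer (u): 3172.

Therefore ∬_D (13x y) dx dy = 3172.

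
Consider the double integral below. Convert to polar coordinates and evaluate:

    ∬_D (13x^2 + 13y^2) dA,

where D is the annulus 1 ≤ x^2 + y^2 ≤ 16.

The region D is 1 ≤ r ≤ 4, 0 ≤ θ ≤ 2π in polar coordinates, where x = r cos(θ), y = r sin(θ), and dA = r dr dθ.

Under the substitution, the integrand becomes 13r^2, so

    ∬_D (13x^2 + 13y^2) dA = ∫_{0}^{2π} ∫_{1}^{4} (13r^2) · r dr dθ.

Inner integral (in r): ∫_{1}^{4} (13r^2) · r dr = 3315/4.

Outer integral (in θ): ∫_{0}^{2π} (3315/4) dθ = 3315π/2.

Therefore ∬_D (13x^2 + 13y^2) dA = 3315π/2.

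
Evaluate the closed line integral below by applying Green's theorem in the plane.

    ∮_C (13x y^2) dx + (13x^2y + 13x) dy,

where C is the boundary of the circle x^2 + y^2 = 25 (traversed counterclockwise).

Green's theorem converts the closed line integral into a double integral over the enclosed region D:

    ∮_C P dx + Q dy = ∬_D (∂Q/∂x - ∂P/∂y) dA.

Here P = 13x y^2, Q = 13x^2y + 13x, so

    ∂Q/∂x = 26x y + 13,    ∂P/∂y = 26x y,
    ∂Q/∂x - ∂P/∂y = 13.

D is the region x^2 + y^2 ≤ 25. Evaluating the double integral:

In polar coordinates (x = r cos θ, y = r sin θ, dA = r dr dθ) the integrand becomes 13, so

    ∬_D (13) dA = ∫_0^{2π} ∫_0^{5} (13) · r dr dθ.

Inner (r from 0 to 5): 325/2.
Outer (θ from 0 to 2π): 325π.

Therefore ∮_C P dx + Q dy = 325π.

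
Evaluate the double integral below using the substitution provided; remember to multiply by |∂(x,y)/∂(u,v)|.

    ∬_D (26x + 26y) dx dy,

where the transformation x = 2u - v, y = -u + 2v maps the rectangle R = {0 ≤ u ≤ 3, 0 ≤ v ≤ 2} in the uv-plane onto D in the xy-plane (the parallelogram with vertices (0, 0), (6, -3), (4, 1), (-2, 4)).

Compute the Jacobian determinant of (x, y) with respect to (u, v):

    ∂(x,y)/∂(u,v) = | 2  -1 | = (2)(2) - (-1)(-1) = 3.
                   | -1  2 |

Its absolute value is |J| = 3 (the area scaling factor).

Substituting x = 2u - v, y = -u + 2v into the integrand,

    26x + 26y → 26u + 26v,

so the integral becomes

    ∬_R (26u + 26v) · |J| du dv = ∫_0^3 ∫_0^2 (78u + 78v) dv du.

Inner (v): 156u + 156.
Outer (u): 1170.

Therefore ∬_D (26x + 26y) dx dy = 1170.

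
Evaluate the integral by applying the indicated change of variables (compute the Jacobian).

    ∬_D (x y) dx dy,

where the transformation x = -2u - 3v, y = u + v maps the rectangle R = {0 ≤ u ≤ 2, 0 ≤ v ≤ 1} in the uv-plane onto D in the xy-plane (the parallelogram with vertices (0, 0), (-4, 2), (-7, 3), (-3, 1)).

Compute the Jacobian determinant of (x, y) with respect to (u, v):

    ∂(x,y)/∂(u,v) = | -2  -3 | = (-2)(1) - (-3)(1) = 1.
                   | 1  1 |

Its absolute value is |J| = 1 (the area scaling factor).

Substituting x = -2u - 3v, y = u + v into the integrand,

    x y → -2u^2 - 5u v - 3v^2,

so the integral becomes

    ∬_R (-2u^2 - 5u v - 3v^2) · |J| du dv = ∫_0^2 ∫_0^1 (-2u^2 - 5u v - 3v^2) dv du.

Inner (v): -2u^2 - 5u/2 - 1.
Outer (u): -37/3.

Therefore ∬_D (x y) dx dy = -37/3.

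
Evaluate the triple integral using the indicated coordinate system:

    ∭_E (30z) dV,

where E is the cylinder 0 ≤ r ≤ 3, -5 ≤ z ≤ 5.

In cylindrical coordinates, x = r cos(θ), y = r sin(θ), z = z, and dV = r dr dθ dz.

The integrand becomes 30z, so

    ∭_E (30z) dV = ∫_{0}^{2π} ∫_{0}^{3} ∫_{-5}^{5} (30z) · r dz dr dθ.

Inner (z): 0.
Middle (r from 0 to 3): 0.
Outer (θ): 0.

Therefore the triple integral equals 0.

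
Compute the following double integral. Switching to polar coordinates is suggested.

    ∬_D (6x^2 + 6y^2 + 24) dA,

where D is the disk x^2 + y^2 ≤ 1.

The region D is 0 ≤ r ≤ 1, 0 ≤ θ ≤ 2π in polar coordinates, where x = r cos(θ), y = r sin(θ), and dA = r dr dθ.

Under the substitution, the integrand becomes 6r^2 + 24, so

    ∬_D (6x^2 + 6y^2 + 24) dA = ∫_{0}^{2π} ∫_{0}^{1} (6r^2 + 24) · r dr dθ.

Inner integral (in r): ∫_{0}^{1} (6r^2 + 24) · r dr = 27/2.

Outer integral (in θ): ∫_{0}^{2π} (27/2) dθ = 27π.

Therefore ∬_D (6x^2 + 6y^2 + 24) dA = 27π.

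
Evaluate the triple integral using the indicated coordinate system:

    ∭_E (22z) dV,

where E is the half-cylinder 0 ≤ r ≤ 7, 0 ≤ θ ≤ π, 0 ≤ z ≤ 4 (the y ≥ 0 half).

In cylindrical coordinates, x = r cos(θ), y = r sin(θ), z = z, and dV = r dr dθ dz.

The integrand becomes 22z, so

    ∭_E (22z) dV = ∫_{0}^{π} ∫_{0}^{7} ∫_{0}^{4} (22z) · r dz dr dθ.

Inner (z): 176r.
Middle (r from 0 to 7): 4312.
Outer (θ): 4312π.

Therefore the triple integral equals 4312π.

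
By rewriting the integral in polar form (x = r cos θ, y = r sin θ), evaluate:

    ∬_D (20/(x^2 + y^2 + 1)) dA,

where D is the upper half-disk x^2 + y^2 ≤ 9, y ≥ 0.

The region D is 0 ≤ r ≤ 3, 0 ≤ θ ≤ π in polar coordinates, where x = r cos(θ), y = r sin(θ), and dA = r dr dθ.

Under the substitution, the integrand becomes 20/(r^2 + 1), so

    ∬_D (20/(x^2 + y^2 + 1)) dA = ∫_{0}^{π} ∫_{0}^{3} (20/(r^2 + 1)) · r dr dθ.

Inner integral (in r): ∫_{0}^{3} (20/(r^2 + 1)) · r dr = log(10000000000).

Outer integral (in θ): ∫_{0}^{π} (log(10000000000)) dθ = log(10000000000^π).

Therefore ∬_D (20/(x^2 + y^2 + 1)) dA = log(10000000000^π).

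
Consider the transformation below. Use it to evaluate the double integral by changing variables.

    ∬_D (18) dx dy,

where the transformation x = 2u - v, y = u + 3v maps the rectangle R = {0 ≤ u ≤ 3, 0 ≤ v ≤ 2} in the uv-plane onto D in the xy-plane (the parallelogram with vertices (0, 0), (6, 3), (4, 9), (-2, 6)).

Compute the Jacobian determinant of (x, y) with respect to (u, v):

    ∂(x,y)/∂(u,v) = | 2  -1 | = (2)(3) - (-1)(1) = 7.
                   | 1  3 |

Its absolute value is |J| = 7 (the area scaling factor).

Substituting x = 2u - v, y = u + 3v into the integrand,

    18 → 18,

so the integral becomes

    ∬_R (18) · |J| du dv = ∫_0^3 ∫_0^2 (126) dv du.

Inner (v): 252.
Outer (u): 756.

Therefore ∬_D (18) dx dy = 756.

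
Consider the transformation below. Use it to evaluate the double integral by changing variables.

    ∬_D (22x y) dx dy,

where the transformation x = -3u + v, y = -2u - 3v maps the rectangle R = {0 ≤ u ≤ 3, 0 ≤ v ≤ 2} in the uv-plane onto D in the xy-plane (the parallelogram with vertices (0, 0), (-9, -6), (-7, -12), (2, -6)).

Compute the Jacobian determinant of (x, y) with respect to (u, v):

    ∂(x,y)/∂(u,v) = | -3  1 | = (-3)(-3) - (1)(-2) = 11.
                   | -2  -3 |

Its absolute value is |J| = 11 (the area scaling factor).

Substituting x = -3u + v, y = -2u - 3v into the integrand,

    22x y → 132u^2 + 154u v - 66v^2,

so the integral becomes

    ∬_R (132u^2 + 154u v - 66v^2) · |J| du dv = ∫_0^3 ∫_0^2 (1452u^2 + 1694u v - 726v^2) dv du.

Inner (v): 2904u^2 + 3388u - 1936.
Outer (u): 35574.

Therefore ∬_D (22x y) dx dy = 35574.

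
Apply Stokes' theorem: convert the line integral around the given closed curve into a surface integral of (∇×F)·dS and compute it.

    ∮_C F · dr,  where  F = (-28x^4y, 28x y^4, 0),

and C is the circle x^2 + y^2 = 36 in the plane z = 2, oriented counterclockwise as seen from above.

Let S be the flat disk x^2 + y^2 ≤ 36 in the plane z = 2, with upward unit normal n̂ = ẑ. By Stokes' theorem,

    ∮_C F · dr = ∬_S (∇ × F) · n̂ dS = ∬_D (curl F)_z dA,

where D is the disk x^2 + y^2 ≤ 36.

Compute the curl of F = (-28x^4y, 28x y^4, 0):
    (∇ × F)_x = ∂F_z/∂y - ∂F_y/∂z = 0,
    (∇ × F)_y = ∂F_x/∂z - ∂F_z/∂x = 0,
    (∇ × F)_z = ∂F_y/∂x - ∂F_x/∂y = 28x^4 + 28y^4.

On z = 2, (curl F)_z = 28x^4 + 28y^4.

Convert to polar (x = r cos θ, y = r sin θ, dA = r dr dθ); the integrand becomes 28r^4(sin(θ)^4 + cos(θ)^4), so

    ∬_D (curl F)_z dA = ∫_0^{2π} ∫_0^{6} (28r^4(sin(θ)^4 + cos(θ)^4)) · r dr dθ.

Inner (r from 0 to 6): 217728sin(θ)^4 + 217728cos(θ)^4.
Outer (θ from 0 to 2π): 326592π.

Therefore ∮_C F · dr = 326592π.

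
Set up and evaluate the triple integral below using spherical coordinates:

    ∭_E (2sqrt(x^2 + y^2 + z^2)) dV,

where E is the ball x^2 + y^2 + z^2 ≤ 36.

In spherical coordinates, x = ρ sin(φ) cos(θ), y = ρ sin(φ) sin(θ), z = ρ cos(φ), and dV = ρ^2 sin(φ) dρ dφ dθ.

The integrand becomes 2ρ, so

    ∭_E (2sqrt(x^2 + y^2 + z^2)) dV = ∫_{0}^{2π} ∫_{0}^{π} ∫_{0}^{6} (2ρ) · ρ^2 sin(φ) dρ dφ dθ.

Inner (ρ): 648sin(φ).
Middle (φ): 1296.
Outer (θ): 2592π.

Therefore the triple integral equals 2592π.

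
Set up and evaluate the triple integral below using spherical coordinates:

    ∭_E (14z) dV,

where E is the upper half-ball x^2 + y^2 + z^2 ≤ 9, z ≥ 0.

In spherical coordinates, x = ρ sin(φ) cos(θ), y = ρ sin(φ) sin(θ), z = ρ cos(φ), and dV = ρ^2 sin(φ) dρ dφ dθ.

The integrand becomes 14ρ cos(φ), so

    ∭_E (14z) dV = ∫_{0}^{2π} ∫_{0}^{π/2} ∫_{0}^{3} (14ρ cos(φ)) · ρ^2 sin(φ) dρ dφ dθ.

Inner (ρ): 567sin(2φ)/4.
Middle (φ): 567/4.
Outer (θ): 567π/2.

Therefore the triple integral equals 567π/2.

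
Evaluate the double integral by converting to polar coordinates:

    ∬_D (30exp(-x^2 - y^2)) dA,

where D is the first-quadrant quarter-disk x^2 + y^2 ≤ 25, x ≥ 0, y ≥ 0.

The region D is 0 ≤ r ≤ 5, 0 ≤ θ ≤ π/2 in polar coordinates, where x = r cos(θ), y = r sin(θ), and dA = r dr dθ.

Under the substitution, the integrand becomes 30exp(-r^2), so

    ∬_D (30exp(-x^2 - y^2)) dA = ∫_{0}^{π/2} ∫_{0}^{5} (30exp(-r^2)) · r dr dθ.

Inner integral (in r): ∫_{0}^{5} (30exp(-r^2)) · r dr = 15 - 15exp(-25).

Outer integral (in θ): ∫_{0}^{π/2} (15 - 15exp(-25)) dθ = -15π (1 - exp(25))exp(-25)/2.

Therefore ∬_D (30exp(-x^2 - y^2)) dA = -15π (1 - exp(25))exp(-25)/2.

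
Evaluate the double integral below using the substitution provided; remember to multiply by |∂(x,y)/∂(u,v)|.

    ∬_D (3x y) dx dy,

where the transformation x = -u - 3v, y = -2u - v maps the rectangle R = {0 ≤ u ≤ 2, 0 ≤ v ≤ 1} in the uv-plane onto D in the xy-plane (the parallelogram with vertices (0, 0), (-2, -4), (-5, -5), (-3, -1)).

Compute the Jacobian determinant of (x, y) with respect to (u, v):

    ∂(x,y)/∂(u,v) = | -1  -3 | = (-1)(-1) - (-3)(-2) = -5.
                   | -2  -1 |

Its absolute value is |J| = 5 (the area scaling factor).

Substituting x = -u - 3v, y = -2u - v into the integrand,

    3x y → 6u^2 + 21u v + 9v^2,

so the integral becomes

    ∬_R (6u^2 + 21u v + 9v^2) · |J| du dv = ∫_0^2 ∫_0^1 (30u^2 + 105u v + 45v^2) dv du.

Inner (v): 30u^2 + 105u/2 + 15.
Outer (u): 215.

Therefore ∬_D (3x y) dx dy = 215.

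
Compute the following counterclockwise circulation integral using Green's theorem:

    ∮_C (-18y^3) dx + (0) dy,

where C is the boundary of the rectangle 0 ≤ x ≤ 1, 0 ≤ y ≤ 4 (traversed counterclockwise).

Green's theorem converts the closed line integral into a double integral over the enclosed region D:

    ∮_C P dx + Q dy = ∬_D (∂Q/∂x - ∂P/∂y) dA.

Here P = -18y^3, Q = 0, so

    ∂Q/∂x = 0,    ∂P/∂y = -54y^2,
    ∂Q/∂x - ∂P/∂y = 54y^2.

D is the region 0 ≤ x ≤ 1, 0 ≤ y ≤ 4. Evaluating the double integral:

    ∬_D (54y^2) dA = ∫_0^{1} ∫_0^{4} (54y^2) dy dx.

Inner (y from 0 to 4): 1152.
Outer (x from 0 to 1): 1152.

Therefore ∮_C P dx + Q dy = 1152.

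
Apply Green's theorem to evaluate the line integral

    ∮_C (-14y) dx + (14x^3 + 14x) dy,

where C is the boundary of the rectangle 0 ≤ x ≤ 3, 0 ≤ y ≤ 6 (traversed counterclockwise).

Green's theorem converts the closed line integral into a double integral over the enclosed region D:

    ∮_C P dx + Q dy = ∬_D (∂Q/∂x - ∂P/∂y) dA.

Here P = -14y, Q = 14x^3 + 14x, so

    ∂Q/∂x = 42x^2 + 14,    ∂P/∂y = -14,
    ∂Q/∂x - ∂P/∂y = 42x^2 + 28.

D is the region 0 ≤ x ≤ 3, 0 ≤ y ≤ 6. Evaluating the double integral:

    ∬_D (42x^2 + 28) dA = ∫_0^{3} ∫_0^{6} (42x^2 + 28) dy dx.

Inner (y from 0 to 6): 252x^2 + 168.
Outer (x from 0 to 3): 2772.

Therefore ∮_C P dx + Q dy = 2772.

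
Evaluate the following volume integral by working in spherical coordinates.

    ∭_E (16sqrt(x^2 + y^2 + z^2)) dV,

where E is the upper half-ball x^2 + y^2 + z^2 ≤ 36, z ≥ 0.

In spherical coordinates, x = ρ sin(φ) cos(θ), y = ρ sin(φ) sin(θ), z = ρ cos(φ), and dV = ρ^2 sin(φ) dρ dφ dθ.

The integrand becomes 16ρ, so

    ∭_E (16sqrt(x^2 + y^2 + z^2)) dV = ∫_{0}^{2π} ∫_{0}^{π/2} ∫_{0}^{6} (16ρ) · ρ^2 sin(φ) dρ dφ dθ.

Inner (ρ): 5184sin(φ).
Middle (φ): 5184.
Outer (θ): 10368π.

Therefore the triple integral equals 10368π.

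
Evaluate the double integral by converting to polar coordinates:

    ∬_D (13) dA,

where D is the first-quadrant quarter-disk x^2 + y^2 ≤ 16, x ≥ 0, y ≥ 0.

The region D is 0 ≤ r ≤ 4, 0 ≤ θ ≤ π/2 in polar coordinates, where x = r cos(θ), y = r sin(θ), and dA = r dr dθ.

Under the substitution, the integrand becomes 13, so

    ∬_D (13) dA = ∫_{0}^{π/2} ∫_{0}^{4} (13) · r dr dθ.

Inner integral (in r): ∫_{0}^{4} (13) · r dr = 104.

Outer integral (in θ): ∫_{0}^{π/2} (104) dθ = 52π.

Therefore ∬_D (13) dA = 52π.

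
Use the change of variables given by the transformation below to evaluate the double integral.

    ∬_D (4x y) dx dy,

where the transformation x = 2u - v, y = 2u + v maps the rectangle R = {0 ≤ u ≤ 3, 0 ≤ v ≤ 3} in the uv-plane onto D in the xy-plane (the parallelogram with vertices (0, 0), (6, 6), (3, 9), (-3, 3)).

Compute the Jacobian determinant of (x, y) with respect to (u, v):

    ∂(x,y)/∂(u,v) = | 2  -1 | = (2)(1) - (-1)(2) = 4.
                   | 2  1 |

Its absolute value is |J| = 4 (the area scaling factor).

Substituting x = 2u - v, y = 2u + v into the integrand,

    4x y → 16u^2 - 4v^2,

so the integral becomes

    ∬_R (16u^2 - 4v^2) · |J| du dv = ∫_0^3 ∫_0^3 (64u^2 - 16v^2) dv du.

Inner (v): 192u^2 - 144.
Outer (u): 1296.

Therefore ∬_D (4x y) dx dy = 1296.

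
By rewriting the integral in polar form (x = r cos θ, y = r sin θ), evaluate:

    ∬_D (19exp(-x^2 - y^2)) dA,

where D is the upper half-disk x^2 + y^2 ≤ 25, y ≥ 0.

The region D is 0 ≤ r ≤ 5, 0 ≤ θ ≤ π in polar coordinates, where x = r cos(θ), y = r sin(θ), and dA = r dr dθ.

Under the substitution, the integrand becomes 19exp(-r^2), so

    ∬_D (19exp(-x^2 - y^2)) dA = ∫_{0}^{π} ∫_{0}^{5} (19exp(-r^2)) · r dr dθ.

Inner integral (in r): ∫_{0}^{5} (19exp(-r^2)) · r dr = 19/2 - 19exp(-25)/2.

Outer integral (in θ): ∫_{0}^{π} (19/2 - 19exp(-25)/2) dθ = -19π (1 - exp(25))exp(-25)/2.

Therefore ∬_D (19exp(-x^2 - y^2)) dA = -19π (1 - exp(25))exp(-25)/2.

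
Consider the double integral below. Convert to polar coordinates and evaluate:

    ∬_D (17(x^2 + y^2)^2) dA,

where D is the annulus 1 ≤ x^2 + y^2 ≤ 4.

The region D is 1 ≤ r ≤ 2, 0 ≤ θ ≤ 2π in polar coordinates, where x = r cos(θ), y = r sin(θ), and dA = r dr dθ.

Under the substitution, the integrand becomes 17r^4, so

    ∬_D (17(x^2 + y^2)^2) dA = ∫_{0}^{2π} ∫_{1}^{2} (17r^4) · r dr dθ.

Inner integral (in r): ∫_{1}^{2} (17r^4) · r dr = 357/2.

Outer integral (in θ): ∫_{0}^{2π} (357/2) dθ = 357π.

Therefore ∬_D (17(x^2 + y^2)^2) dA = 357π.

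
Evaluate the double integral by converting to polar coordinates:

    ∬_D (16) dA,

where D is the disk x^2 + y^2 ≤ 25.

The region D is 0 ≤ r ≤ 5, 0 ≤ θ ≤ 2π in polar coordinates, where x = r cos(θ), y = r sin(θ), and dA = r dr dθ.

Under the substitution, the integrand becomes 16, so

    ∬_D (16) dA = ∫_{0}^{2π} ∫_{0}^{5} (16) · r dr dθ.

Inner integral (in r): ∫_{0}^{5} (16) · r dr = 200.

Outer integral (in θ): ∫_{0}^{2π} (200) dθ = 400π.

Therefore ∬_D (16) dA = 400π.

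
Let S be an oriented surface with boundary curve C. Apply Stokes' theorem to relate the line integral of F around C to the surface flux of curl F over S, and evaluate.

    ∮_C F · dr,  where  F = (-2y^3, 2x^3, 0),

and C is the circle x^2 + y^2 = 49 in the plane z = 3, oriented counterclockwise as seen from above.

Let S be the flat disk x^2 + y^2 ≤ 49 in the plane z = 3, with upward unit normal n̂ = ẑ. By Stokes' theorem,

    ∮_C F · dr = ∬_S (∇ × F) · n̂ dS = ∬_D (curl F)_z dA,

where D is the disk x^2 + y^2 ≤ 49.

Compute the curl of F = (-2y^3, 2x^3, 0):
    (∇ × F)_x = ∂F_z/∂y - ∂F_y/∂z = 0,
    (∇ × F)_y = ∂F_x/∂z - ∂F_z/∂x = 0,
    (∇ × F)_z = ∂F_y/∂x - ∂F_x/∂y = 6x^2 + 6y^2.

On z = 3, (curl F)_z = 6x^2 + 6y^2.

Convert to polar (x = r cos θ, y = r sin θ, dA = r dr dθ); the integrand becomes 6r^2, so

    ∬_D (curl F)_z dA = ∫_0^{2π} ∫_0^{7} (6r^2) · r dr dθ.

Inner (r from 0 to 7): 7203/2.
Outer (θ from 0 to 2π): 7203π.

Therefore ∮_C F · dr = 7203π.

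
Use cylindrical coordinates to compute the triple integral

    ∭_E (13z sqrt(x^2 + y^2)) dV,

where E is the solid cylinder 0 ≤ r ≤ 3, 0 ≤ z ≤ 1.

In cylindrical coordinates, x = r cos(θ), y = r sin(θ), z = z, and dV = r dr dθ dz.

The integrand becomes 13r z, so

    ∭_E (13z sqrt(x^2 + y^2)) dV = ∫_{0}^{2π} ∫_{0}^{3} ∫_{0}^{1} (13r z) · r dz dr dθ.

Inner (z): 13r^2/2.
Middle (r from 0 to 3): 117/2.
Outer (θ): 117π.

Therefore the triple integral equals 117π.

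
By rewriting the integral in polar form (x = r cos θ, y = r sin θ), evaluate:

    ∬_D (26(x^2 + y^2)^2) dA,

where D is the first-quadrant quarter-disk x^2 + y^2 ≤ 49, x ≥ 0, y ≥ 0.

The region D is 0 ≤ r ≤ 7, 0 ≤ θ ≤ π/2 in polar coordinates, where x = r cos(θ), y = r sin(θ), and dA = r dr dθ.

Under the substitution, the integrand becomes 26r^4, so

    ∬_D (26(x^2 + y^2)^2) dA = ∫_{0}^{π/2} ∫_{0}^{7} (26r^4) · r dr dθ.

Inner integral (in r): ∫_{0}^{7} (26r^4) · r dr = 1529437/3.

Outer integral (in θ): ∫_{0}^{π/2} (1529437/3) dθ = 1529437π/6.

Therefore ∬_D (26(x^2 + y^2)^2) dA = 1529437π/6.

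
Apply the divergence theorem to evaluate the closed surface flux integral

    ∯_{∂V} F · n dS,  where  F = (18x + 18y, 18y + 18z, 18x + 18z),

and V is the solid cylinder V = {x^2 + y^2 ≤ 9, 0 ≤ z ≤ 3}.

By the divergence theorem,

    ∯_{∂V} F · n dS = ∭_V (∇ · F) dV.

Compute the divergence:
    ∇ · F = ∂F_x/∂x + ∂F_y/∂y + ∂F_z/∂z = 18 + 18 + 18 = 54.

In cylindrical coordinates, x = r cos(θ), y = r sin(θ), z = z, dV = r dr dθ dz, with 0 ≤ r ≤ 3, 0 ≤ θ ≤ 2π, 0 ≤ z ≤ 3.

The integrand, after substitution and multiplying by the volume element, becomes (54) · r, so

    ∭_V (∇·F) dV = ∫_0^{2π} ∫_0^{3} ∫_0^{3} (54) · r dz dr dθ.

Inner (z from 0 to 3): 162r.
Middle (r from 0 to 3): 729.
Outer (θ from 0 to 2π): 1458π.

Therefore ∯_{∂V} F · n dS = 1458π.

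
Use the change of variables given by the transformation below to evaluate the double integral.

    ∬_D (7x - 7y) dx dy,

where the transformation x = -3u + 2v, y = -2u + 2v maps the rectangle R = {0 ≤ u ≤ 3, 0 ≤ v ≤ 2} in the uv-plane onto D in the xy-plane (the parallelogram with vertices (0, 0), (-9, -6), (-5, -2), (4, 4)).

Compute the Jacobian determinant of (x, y) with respect to (u, v):

    ∂(x,y)/∂(u,v) = | -3  2 | = (-3)(2) - (2)(-2) = -2.
                   | -2  2 |

Its absolute value is |J| = 2 (the area scaling factor).

Substituting x = -3u + 2v, y = -2u + 2v into the integrand,

    7x - 7y → -7u,

so the integral becomes

    ∬_R (-7u) · |J| du dv = ∫_0^3 ∫_0^2 (-14u) dv du.

Inner (v): -28u.
Outer (u): -126.

Therefore ∬_D (7x - 7y) dx dy = -126.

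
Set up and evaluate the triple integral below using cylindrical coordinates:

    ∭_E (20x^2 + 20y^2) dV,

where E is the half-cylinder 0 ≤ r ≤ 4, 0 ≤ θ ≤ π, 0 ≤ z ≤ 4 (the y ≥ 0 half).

In cylindrical coordinates, x = r cos(θ), y = r sin(θ), z = z, and dV = r dr dθ dz.

The integrand becomes 20r^2, so

    ∭_E (20x^2 + 20y^2) dV = ∫_{0}^{π} ∫_{0}^{4} ∫_{0}^{4} (20r^2) · r dz dr dθ.

Inner (z): 80r^3.
Middle (r from 0 to 4): 5120.
Outer (θ): 5120π.

Therefore the triple integral equals 5120π.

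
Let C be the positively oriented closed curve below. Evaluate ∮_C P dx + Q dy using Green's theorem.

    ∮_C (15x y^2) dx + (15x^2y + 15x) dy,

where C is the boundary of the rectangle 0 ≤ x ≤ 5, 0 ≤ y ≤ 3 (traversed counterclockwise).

Green's theorem converts the closed line integral into a double integral over the enclosed region D:

    ∮_C P dx + Q dy = ∬_D (∂Q/∂x - ∂P/∂y) dA.

Here P = 15x y^2, Q = 15x^2y + 15x, so

    ∂Q/∂x = 30x y + 15,    ∂P/∂y = 30x y,
    ∂Q/∂x - ∂P/∂y = 15.

D is the region 0 ≤ x ≤ 5, 0 ≤ y ≤ 3. Evaluating the double integral:

    ∬_D (15) dA = ∫_0^{5} ∫_0^{3} (15) dy dx.

Inner (y from 0 to 3): 45.
Outer (x from 0 to 5): 225.

Therefore ∮_C P dx + Q dy = 225.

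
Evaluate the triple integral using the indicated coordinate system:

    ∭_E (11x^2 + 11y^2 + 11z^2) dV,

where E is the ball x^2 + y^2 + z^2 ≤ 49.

In spherical coordinates, x = ρ sin(φ) cos(θ), y = ρ sin(φ) sin(θ), z = ρ cos(φ), and dV = ρ^2 sin(φ) dρ dφ dθ.

The integrand becomes 11ρ^2, so

    ∭_E (11x^2 + 11y^2 + 11z^2) dV = ∫_{0}^{2π} ∫_{0}^{π} ∫_{0}^{7} (11ρ^2) · ρ^2 sin(φ) dρ dφ dθ.

Inner (ρ): 184877sin(φ)/5.
Middle (φ): 369754/5.
Outer (θ): 739508π/5.

Therefore the triple integral equals 739508π/5.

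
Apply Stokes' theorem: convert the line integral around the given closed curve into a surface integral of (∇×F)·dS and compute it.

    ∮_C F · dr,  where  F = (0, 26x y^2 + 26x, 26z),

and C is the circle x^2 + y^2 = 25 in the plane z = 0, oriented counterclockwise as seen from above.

Let S be the flat disk x^2 + y^2 ≤ 25 in the plane z = 0, with upward unit normal n̂ = ẑ. By Stokes' theorem,

    ∮_C F · dr = ∬_S (∇ × F) · n̂ dS = ∬_D (curl F)_z dA,

where D is the disk x^2 + y^2 ≤ 25.

Compute the curl of F = (0, 26x y^2 + 26x, 26z):
    (∇ × F)_x = ∂F_z/∂y - ∂F_y/∂z = 0,
    (∇ × F)_y = ∂F_x/∂z - ∂F_z/∂x = 0,
    (∇ × F)_z = ∂F_y/∂x - ∂F_x/∂y = 26y^2 + 26.

On z = 0, (curl F)_z = 26y^2 + 26.

Convert to polar (x = r cos θ, y = r sin θ, dA = r dr dθ); the integrand becomes 26r^2sin(θ)^2 + 26, so

    ∬_D (curl F)_z dA = ∫_0^{2π} ∫_0^{5} (26r^2sin(θ)^2 + 26) · r dr dθ.

Inner (r from 0 to 5): 8125sin(θ)^2/2 + 325.
Outer (θ from 0 to 2π): 9425π/2.

Therefore ∮_C F · dr = 9425π/2.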